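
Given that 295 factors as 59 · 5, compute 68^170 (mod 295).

64

Mod 59: 68 ≡ 9; by Fermat, exponent reduces to 170 mod 58 = 54; 9^54 ≡ 5 (mod 59).
Mod 5: 68 ≡ 3; by Fermat, exponent reduces to 170 mod 4 = 2; 3^2 ≡ 4 (mod 5).
Combine by CRT: x ≡ 5 (mod 59), x ≡ 4 (mod 5) ⇒ x ≡ 64 (mod 295).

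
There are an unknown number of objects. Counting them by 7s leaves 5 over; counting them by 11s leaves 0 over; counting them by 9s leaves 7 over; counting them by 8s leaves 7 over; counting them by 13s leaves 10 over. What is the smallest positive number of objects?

Combine the congruences pairwise.
From N ≡ 5 (mod 7) write N = 5 + 7t. Substituting into N ≡ 0 (mod 11) gives 7t ≡ 6 (mod 11), and since 7⁻¹ ≡ 8 (mod 11), t ≡ 4. Hence N ≡ 5 + 7·4 = 33 (mod 77).
From N ≡ 33 (mod 77) write N = 33 + 77t. Substituting into N ≡ 7 (mod 9) gives 77t ≡ 1 (mod 9), and since 5⁻¹ ≡ 2 (mod 9), t ≡ 2. Hence N ≡ 33 + 77·2 = 187 (mod 693).
From N ≡ 187 (mod 693) write N = 187 + 693t. Substituting into N ≡ 7 (mod 8) gives 693t ≡ 4 (mod 8), and since 5⁻¹ ≡ 5 (mod 8), t ≡ 4. Hence N ≡ 187 + 693·4 = 2959 (mod 5544).
From N ≡ 2959 (mod 5544) write N = 2959 + 5544t. Substituting into N ≡ 10 (mod 13) gives 5544t ≡ 2 (mod 13), and since 6⁻¹ ≡ 11 (mod 13), t ≡ 9. Hence N ≡ 2959 + 5544·9 = 52855 (mod 72072).

52855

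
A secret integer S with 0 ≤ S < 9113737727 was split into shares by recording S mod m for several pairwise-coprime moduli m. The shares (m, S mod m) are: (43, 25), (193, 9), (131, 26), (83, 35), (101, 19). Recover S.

5928143812

The moduli are pairwise coprime; N = 43·193·131·83·101 = 9113737727.
N/43 = 211947389; 211947389 ≡ 2 (mod 43); 2·22 ≡ 1, so inverse 22.
N/193 = 47221439; 47221439 ≡ 129 (mod 193); 129·3 ≡ 1, so inverse 3.
N/131 = 69570517; 69570517 ≡ 85 (mod 131); 85·37 ≡ 1, so inverse 37.
N/83 = 109804069; 109804069 ≡ 49 (mod 83); 49·61 ≡ 1, so inverse 61.
N/101 = 90235027; 90235027 ≡ 11 (mod 101); 11·46 ≡ 1, so inverse 46.
S ≡ 25·211947389·22 + 9·47221439·3 + 26·69570517·37 + 35·109804069·61 + 19·90235027·46 = 498069981070.
498069981070 mod 9113737727 = 5928143812.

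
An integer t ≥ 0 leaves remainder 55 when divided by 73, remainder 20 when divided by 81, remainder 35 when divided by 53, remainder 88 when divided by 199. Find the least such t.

49507706

The moduli are pairwise coprime; N = 73·81·53·199 = 62364411.
N/73 = 854307; 854307 ≡ 61 (mod 73); 61·6 ≡ 1, so inverse 6.
N/81 = 769931; 769931 ≡ 26 (mod 81); 26·53 ≡ 1, so inverse 53.
N/53 = 1176687; 1176687 ≡ 34 (mod 53); 34·39 ≡ 1, so inverse 39.
N/199 = 313389; 313389 ≡ 163 (mod 199); 163·105 ≡ 1, so inverse 105.
t ≡ 55·854307·6 + 20·769931·53 + 35·1176687·39 + 88·313389·105 = 5599940285.
5599940285 mod 62364411 = 49507706.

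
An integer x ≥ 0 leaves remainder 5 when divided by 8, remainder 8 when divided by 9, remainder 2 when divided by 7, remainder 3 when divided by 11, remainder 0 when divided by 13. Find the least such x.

From x ≡ 5 (mod 8) write x = 5 + 8t. Substituting into x ≡ 8 (mod 9) gives 8t ≡ 3 (mod 9), and since 8⁻¹ ≡ 8 (mod 9), t ≡ 6. Hence x ≡ 5 + 8·6 = 53 (mod 72).
From x ≡ 53 (mod 72) write x = 53 + 72t. Substituting into x ≡ 2 (mod 7) gives 72t ≡ 5 (mod 7), and since 2⁻¹ ≡ 4 (mod 7), t ≡ 6. Hence x ≡ 53 + 72·6 = 485 (mod 504).
From x ≡ 485 (mod 504) write x = 485 + 504t. Substituting into x ≡ 3 (mod 11) gives 504t ≡ 2 (mod 11), and since 9⁻¹ ≡ 5 (mod 11), t ≡ 10. Hence x ≡ 485 + 504·10 = 5525 (mod 5544).
From x ≡ 5525 (mod 5544) write x = 5525 + 5544t. Substituting into x ≡ 0 (mod 13) gives 5544t ≡ 0 (mod 13), and since 6⁻¹ ≡ 11 (mod 13), t ≡ 0. Hence x ≡ 5525 + 5544·0 = 5525 (mod 72072).

5525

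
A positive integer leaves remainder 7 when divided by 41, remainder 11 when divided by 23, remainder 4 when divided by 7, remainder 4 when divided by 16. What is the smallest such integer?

68436

The moduli are pairwise coprime; N = 41·23·7·16 = 105616.
N/41 = 2576; 2576 ≡ 34 (mod 41); 34·35 ≡ 1, so inverse 35.
N/23 = 4592; 4592 ≡ 15 (mod 23); 15·20 ≡ 1, so inverse 20.
N/7 = 15088; 15088 ≡ 3 (mod 7); 3·5 ≡ 1, so inverse 5.
N/16 = 6601; 6601 ≡ 9 (mod 16); 9·9 ≡ 1, so inverse 9.
t ≡ 7·2576·35 + 11·4592·20 + 4·15088·5 + 4·6601·9 = 2180756.
2180756 mod 105616 = 68436.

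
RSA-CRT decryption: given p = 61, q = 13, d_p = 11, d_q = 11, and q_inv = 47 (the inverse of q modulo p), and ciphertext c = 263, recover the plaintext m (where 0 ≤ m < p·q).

100

m₁ = c^(d_p) mod p: c ≡ 19 (mod 61), and 19^11 mod 61 = 39.
m₂ = c^(d_q) mod q: c ≡ 3 (mod 13), and 3^11 mod 13 = 9.
h = q_inv·(m₁ − m₂) mod p = 47·(39 − 9) mod 61 = 7.
m = m₂ + h·q = 9 + 7·13 = 100.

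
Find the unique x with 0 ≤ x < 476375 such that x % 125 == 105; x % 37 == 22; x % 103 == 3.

The moduli are pairwise coprime; N = 125·37·103 = 476375.
N/125 = 3811; 3811 ≡ 61 (mod 125); 61·41 ≡ 1, so inverse 41.
N/37 = 12875; 12875 ≡ 36 (mod 37); 36·36 ≡ 1, so inverse 36.
N/103 = 4625; 4625 ≡ 93 (mod 103); 93·72 ≡ 1, so inverse 72.
x ≡ 105·3811·41 + 22·12875·36 + 3·4625·72 = 27602355.
27602355 mod 476375 = 448980.

448980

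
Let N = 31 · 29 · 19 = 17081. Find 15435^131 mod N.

3583

Mod 31: 15435 ≡ 28; by Fermat, exponent reduces to 131 mod 30 = 11; 28^11 ≡ 18 (mod 31).
Mod 29: 15435 ≡ 7; by Fermat, exponent reduces to 131 mod 28 = 19; 7^19 ≡ 16 (mod 29).
Mod 19: 15435 ≡ 7; by Fermat, exponent reduces to 131 mod 18 = 5; 7^5 ≡ 11 (mod 19).
Combine by CRT: x ≡ 18 (mod 31), x ≡ 16 (mod 29), x ≡ 11 (mod 19) ⇒ x ≡ 3583 (mod 17081).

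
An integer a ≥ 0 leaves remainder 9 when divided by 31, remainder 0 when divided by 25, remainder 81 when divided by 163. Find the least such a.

The moduli are pairwise coprime; N = 31·25·163 = 126325.
N/31 = 4075; 4075 ≡ 14 (mod 31); 14·20 ≡ 1, so inverse 20.
N/25 = 5053; 5053 ≡ 3 (mod 25); 3·17 ≡ 1, so inverse 17.
N/163 = 775; 775 ≡ 123 (mod 163); 123·110 ≡ 1, so inverse 110.
a ≡ 9·4075·20 + 0·5053·17 + 81·775·110 = 7638750.
7638750 mod 126325 = 59250.

59250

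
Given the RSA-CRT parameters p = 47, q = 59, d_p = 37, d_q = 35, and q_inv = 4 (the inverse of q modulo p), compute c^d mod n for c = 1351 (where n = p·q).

2701

m₁ = c^(d_p) mod p: c ≡ 35 (mod 47), and 35^37 mod 47 = 22.
m₂ = c^(d_q) mod q: c ≡ 53 (mod 59), and 53^35 mod 59 = 46.
h = q_inv·(m₁ − m₂) mod p = 4·(22 − 46) mod 47 = 45.
m = m₂ + h·q = 46 + 45·59 = 2701.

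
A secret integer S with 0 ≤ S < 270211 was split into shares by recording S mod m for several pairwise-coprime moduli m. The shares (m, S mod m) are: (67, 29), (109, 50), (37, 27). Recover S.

83980

From S ≡ 29 (mod 67) write S = 29 + 67t. Substituting into S ≡ 50 (mod 109) gives 67t ≡ 21 (mod 109), and since 67⁻¹ ≡ 96 (mod 109), t ≡ 54. Hence S ≡ 29 + 67·54 = 3647 (mod 7303).
From S ≡ 3647 (mod 7303) write S = 3647 + 7303t. Substituting into S ≡ 27 (mod 37) gives 7303t ≡ 6 (mod 37), and since 14⁻¹ ≡ 8 (mod 37), t ≡ 11. Hence S ≡ 3647 + 7303·11 = 83980 (mod 270211).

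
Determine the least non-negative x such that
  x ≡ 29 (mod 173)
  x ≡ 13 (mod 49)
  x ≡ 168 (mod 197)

1224523

The moduli are pairwise coprime; N = 173·49·197 = 1669969.
N/173 = 9653; 9653 ≡ 138 (mod 173); 138·84 ≡ 1, so inverse 84.
N/49 = 34081; 34081 ≡ 26 (mod 49); 26·17 ≡ 1, so inverse 17.
N/197 = 8477; 8477 ≡ 6 (mod 197); 6·33 ≡ 1, so inverse 33.
x ≡ 29·9653·84 + 13·34081·17 + 168·8477·33 = 78043097.
78043097 mod 1669969 = 1224523.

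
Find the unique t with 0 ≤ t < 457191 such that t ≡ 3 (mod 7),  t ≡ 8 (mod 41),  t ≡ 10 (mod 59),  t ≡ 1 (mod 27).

327106

From t ≡ 3 (mod 7) write t = 3 + 7s. Substituting into t ≡ 8 (mod 41) gives 7s ≡ 5 (mod 41), and since 7⁻¹ ≡ 6 (mod 41), s ≡ 30. Hence t ≡ 3 + 7·30 = 213 (mod 287).
From t ≡ 213 (mod 287) write t = 213 + 287s. Substituting into t ≡ 10 (mod 59) gives 287s ≡ 33 (mod 59), and since 51⁻¹ ≡ 22 (mod 59), s ≡ 18. Hence t ≡ 213 + 287·18 = 5379 (mod 16933).
From t ≡ 5379 (mod 16933) write t = 5379 + 16933s. Substituting into t ≡ 1 (mod 27) gives 16933s ≡ 22 (mod 27), and since 4⁻¹ ≡ 7 (mod 27), s ≡ 19. Hence t ≡ 5379 + 16933·19 = 327106 (mod 457191).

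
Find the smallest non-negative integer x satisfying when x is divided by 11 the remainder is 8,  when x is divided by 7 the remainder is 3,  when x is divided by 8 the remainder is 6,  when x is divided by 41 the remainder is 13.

7598

The moduli are pairwise coprime; N = 11·7·8·41 = 25256.
N/11 = 2296; 2296 ≡ 8 (mod 11); 8·7 ≡ 1, so inverse 7.
N/7 = 3608; 3608 ≡ 3 (mod 7); 3·5 ≡ 1, so inverse 5.
N/8 = 3157; 3157 ≡ 5 (mod 8); 5·5 ≡ 1, so inverse 5.
N/41 = 616; 616 ≡ 1 (mod 41), inverse 1.
x ≡ 8·2296·7 + 3·3608·5 + 6·3157·5 + 13·616·1 = 285414.
285414 mod 25256 = 7598.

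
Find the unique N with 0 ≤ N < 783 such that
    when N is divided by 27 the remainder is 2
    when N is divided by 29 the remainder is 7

326

Combine the congruences pairwise.
From N ≡ 2 (mod 27) write N = 2 + 27t. Substituting into N ≡ 7 (mod 29) gives 27t ≡ 5 (mod 29), and since 27⁻¹ ≡ 14 (mod 29), t ≡ 12. Hence N ≡ 2 + 27·12 = 326 (mod 783).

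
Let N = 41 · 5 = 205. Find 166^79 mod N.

21

Mod 41: 166 ≡ 2; by Fermat, exponent reduces to 79 mod 40 = 39; 2^39 ≡ 21 (mod 41).
Mod 5: 166 ≡ 1; by Fermat, exponent reduces to 79 mod 4 = 3; 1^3 ≡ 1 (mod 5).
Combine by CRT: x ≡ 21 (mod 41), x ≡ 1 (mod 5) ⇒ x ≡ 21 (mod 205).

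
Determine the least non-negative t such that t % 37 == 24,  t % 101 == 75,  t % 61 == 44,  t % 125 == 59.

26420059

Combine the congruences pairwise.
From t ≡ 24 (mod 37) write t = 24 + 37s. Substituting into t ≡ 75 (mod 101) gives 37s ≡ 51 (mod 101), and since 37⁻¹ ≡ 71 (mod 101), s ≡ 86. Hence t ≡ 24 + 37·86 = 3206 (mod 3737).
From t ≡ 3206 (mod 3737) write t = 3206 + 3737s. Substituting into t ≡ 44 (mod 61) gives 3737s ≡ 10 (mod 61), and since 16⁻¹ ≡ 42 (mod 61), s ≡ 54. Hence t ≡ 3206 + 3737·54 = 205004 (mod 227957).
From t ≡ 205004 (mod 227957) write t = 205004 + 227957s. Substituting into t ≡ 59 (mod 125) gives 227957s ≡ 55 (mod 125), and since 82⁻¹ ≡ 93 (mod 125), s ≡ 115. Hence t ≡ 205004 + 227957·115 = 26420059 (mod 28494625).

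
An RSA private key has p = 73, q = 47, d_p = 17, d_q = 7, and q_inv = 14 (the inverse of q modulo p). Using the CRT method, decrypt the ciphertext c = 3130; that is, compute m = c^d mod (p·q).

m₁ = c^(d_p) mod p: c ≡ 64 (mod 73), and 64^17 mod 73 = 8.
m₂ = c^(d_q) mod q: c ≡ 28 (mod 47), and 28^7 mod 47 = 17.
h = q_inv·(m₁ − m₂) mod p = 14·(8 − 17) mod 73 = 20.
m = m₂ + h·q = 17 + 20·47 = 957.

957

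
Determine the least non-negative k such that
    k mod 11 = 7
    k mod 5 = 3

From k ≡ 7 (mod 11) write k = 7 + 11t. Substituting into k ≡ 3 (mod 5) gives 11t ≡ 1 (mod 5), and since 1⁻¹ ≡ 1 (mod 5), t ≡ 1. Hence k ≡ 7 + 11·1 = 18 (mod 55).

18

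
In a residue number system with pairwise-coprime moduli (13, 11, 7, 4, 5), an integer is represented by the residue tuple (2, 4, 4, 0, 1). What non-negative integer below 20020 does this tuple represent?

18176

From x ≡ 2 (mod 13) write x = 2 + 13t. Substituting into x ≡ 4 (mod 11) gives 13t ≡ 2 (mod 11), and since 2⁻¹ ≡ 6 (mod 11), t ≡ 1. Hence x ≡ 2 + 13·1 = 15 (mod 143).
From x ≡ 15 (mod 143) write x = 15 + 143t. Substituting into x ≡ 4 (mod 7) gives 143t ≡ 3 (mod 7), and since 3⁻¹ ≡ 5 (mod 7), t ≡ 1. Hence x ≡ 15 + 143·1 = 158 (mod 1001).
From x ≡ 158 (mod 1001) write x = 158 + 1001t. Substituting into x ≡ 0 (mod 4) gives 1001t ≡ 2 (mod 4), and since 1⁻¹ ≡ 1 (mod 4), t ≡ 2. Hence x ≡ 158 + 1001·2 = 2160 (mod 4004).
From x ≡ 2160 (mod 4004) write x = 2160 + 4004t. Substituting into x ≡ 1 (mod 5) gives 4004t ≡ 1 (mod 5), and since 4⁻¹ ≡ 4 (mod 5), t ≡ 4. Hence x ≡ 2160 + 4004·4 = 18176 (mod 20020).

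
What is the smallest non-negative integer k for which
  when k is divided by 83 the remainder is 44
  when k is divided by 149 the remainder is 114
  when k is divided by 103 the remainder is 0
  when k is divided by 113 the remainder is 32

The moduli are pairwise coprime; N = 83·149·103·113 = 143939513.
N/83 = 1734211; 1734211 ≡ 9 (mod 83); 9·37 ≡ 1, so inverse 37.
N/149 = 966037; 966037 ≡ 70 (mod 149); 70·66 ≡ 1, so inverse 66.
N/103 = 1397471; 1397471 ≡ 70 (mod 103); 70·78 ≡ 1, so inverse 78.
N/113 = 1273801; 1273801 ≡ 65 (mod 113); 65·40 ≡ 1, so inverse 40.
k ≡ 44·1734211·37 + 114·966037·66 + 0·1397471·78 + 32·1273801·40 = 11722223176.
11722223176 mod 143939513 = 63122623.

63122623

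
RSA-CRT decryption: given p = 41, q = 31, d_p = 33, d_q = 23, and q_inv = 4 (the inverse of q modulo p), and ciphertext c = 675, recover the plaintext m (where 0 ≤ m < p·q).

641

m₁ = c^(d_p) mod p: c ≡ 19 (mod 41), and 19^33 mod 41 = 26.
m₂ = c^(d_q) mod q: c ≡ 24 (mod 31), and 24^23 mod 31 = 21.
h = q_inv·(m₁ − m₂) mod p = 4·(26 − 21) mod 41 = 20.
m = m₂ + h·q = 21 + 20·31 = 641.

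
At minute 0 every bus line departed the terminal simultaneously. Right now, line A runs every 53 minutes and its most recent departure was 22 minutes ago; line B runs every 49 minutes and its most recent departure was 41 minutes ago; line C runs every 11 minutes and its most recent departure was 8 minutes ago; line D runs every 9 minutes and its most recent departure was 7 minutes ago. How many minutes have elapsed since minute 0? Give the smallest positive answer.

From t ≡ 22 (mod 53) write t = 22 + 53s. Substituting into t ≡ 41 (mod 49) gives 53s ≡ 19 (mod 49), and since 4⁻¹ ≡ 37 (mod 49), s ≡ 17. Hence t ≡ 22 + 53·17 = 923 (mod 2597).
From t ≡ 923 (mod 2597) write t = 923 + 2597s. Substituting into t ≡ 8 (mod 11) gives 2597s ≡ 9 (mod 11), and since 1⁻¹ ≡ 1 (mod 11), s ≡ 9. Hence t ≡ 923 + 2597·9 = 24296 (mod 28567).
From t ≡ 24296 (mod 28567) write t = 24296 + 28567s. Substituting into t ≡ 7 (mod 9) gives 28567s ≡ 2 (mod 9), and since 1⁻¹ ≡ 1 (mod 9), s ≡ 2. Hence t ≡ 24296 + 28567·2 = 81430 (mod 257103).

81430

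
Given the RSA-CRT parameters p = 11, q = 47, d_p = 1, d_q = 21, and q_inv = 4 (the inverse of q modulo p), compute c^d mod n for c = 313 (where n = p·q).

m₁ = c^(d_p) mod p: c ≡ 5 (mod 11), and 5^1 mod 11 = 5.
m₂ = c^(d_q) mod q: c ≡ 31 (mod 47), and 31^21 mod 47 = 38.
h = q_inv·(m₁ − m₂) mod p = 4·(5 − 38) mod 11 = 0.
m = m₂ + h·q = 38 + 0·47 = 38.

38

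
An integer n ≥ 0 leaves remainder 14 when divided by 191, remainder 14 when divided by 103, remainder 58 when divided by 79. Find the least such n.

The moduli are pairwise coprime; M = 191·103·79 = 1554167.
M/191 = 8137; 8137 ≡ 115 (mod 191); 115·98 ≡ 1, so inverse 98.
M/103 = 15089; 15089 ≡ 51 (mod 103); 51·101 ≡ 1, so inverse 101.
M/79 = 19673; 19673 ≡ 2 (mod 79); 2·40 ≡ 1, so inverse 40.
n ≡ 14·8137·98 + 14·15089·101 + 58·19673·40 = 78141170.
78141170 mod 1554167 = 432820.

432820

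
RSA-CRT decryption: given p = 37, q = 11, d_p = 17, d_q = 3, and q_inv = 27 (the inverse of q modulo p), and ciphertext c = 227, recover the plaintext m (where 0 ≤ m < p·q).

m₁ = c^(d_p) mod p: c ≡ 5 (mod 37), and 5^17 mod 37 = 22.
m₂ = c^(d_q) mod q: c ≡ 7 (mod 11), and 7^3 mod 11 = 2.
h = q_inv·(m₁ − m₂) mod p = 27·(22 − 2) mod 37 = 22.
m = m₂ + h·q = 2 + 22·11 = 244.

244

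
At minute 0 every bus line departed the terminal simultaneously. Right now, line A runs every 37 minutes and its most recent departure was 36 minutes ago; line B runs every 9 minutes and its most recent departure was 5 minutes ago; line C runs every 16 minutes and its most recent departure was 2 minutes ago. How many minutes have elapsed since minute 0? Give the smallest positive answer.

3218

The moduli are pairwise coprime; N = 37·9·16 = 5328.
N/37 = 144; 144 ≡ 33 (mod 37); 33·9 ≡ 1, so inverse 9.
N/9 = 592; 592 ≡ 7 (mod 9); 7·4 ≡ 1, so inverse 4.
N/16 = 333; 333 ≡ 13 (mod 16); 13·5 ≡ 1, so inverse 5.
t ≡ 36·144·9 + 5·592·4 + 2·333·5 = 61826.
61826 mod 5328 = 3218.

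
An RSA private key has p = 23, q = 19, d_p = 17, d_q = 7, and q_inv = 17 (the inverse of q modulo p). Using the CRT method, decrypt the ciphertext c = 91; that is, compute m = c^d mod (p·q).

m₁ = c^(d_p) mod p: c ≡ 22 (mod 23), and 22^17 mod 23 = 22.
m₂ = c^(d_q) mod q: c ≡ 15 (mod 19), and 15^7 mod 19 = 13.
h = q_inv·(m₁ − m₂) mod p = 17·(22 − 13) mod 23 = 15.
m = m₂ + h·q = 13 + 15·19 = 298.

298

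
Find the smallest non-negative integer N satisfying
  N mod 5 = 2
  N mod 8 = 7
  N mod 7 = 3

Combine the congruences pairwise.
From N ≡ 2 (mod 5) write N = 2 + 5t. Substituting into N ≡ 7 (mod 8) gives 5t ≡ 5 (mod 8), and since 5⁻¹ ≡ 5 (mod 8), t ≡ 1. Hence N ≡ 2 + 5·1 = 7 (mod 40).
From N ≡ 7 (mod 40) write N = 7 + 40t. Substituting into N ≡ 3 (mod 7) gives 40t ≡ 3 (mod 7), and since 5⁻¹ ≡ 3 (mod 7), t ≡ 2. Hence N ≡ 7 + 40·2 = 87 (mod 280).

87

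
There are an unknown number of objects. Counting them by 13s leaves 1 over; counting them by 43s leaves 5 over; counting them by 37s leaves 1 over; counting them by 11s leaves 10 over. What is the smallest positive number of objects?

From N ≡ 1 (mod 13) write N = 1 + 13t. Substituting into N ≡ 5 (mod 43) gives 13t ≡ 4 (mod 43), and since 13⁻¹ ≡ 10 (mod 43), t ≡ 40. Hence N ≡ 1 + 13·40 = 521 (mod 559).
From N ≡ 521 (mod 559) write N = 521 + 559t. Substituting into N ≡ 1 (mod 37) gives 559t ≡ 35 (mod 37), and since 4⁻¹ ≡ 28 (mod 37), t ≡ 18. Hence N ≡ 521 + 559·18 = 10583 (mod 20683).
From N ≡ 10583 (mod 20683) write N = 10583 + 20683t. Substituting into N ≡ 10 (mod 11) gives 20683t ≡ 9 (mod 11), and since 3⁻¹ ≡ 4 (mod 11), t ≡ 3. Hence N ≡ 10583 + 20683·3 = 72632 (mod 227513).

72632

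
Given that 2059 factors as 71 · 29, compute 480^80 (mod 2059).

Mod 71: 480 ≡ 54; by Fermat, exponent reduces to 80 mod 70 = 10; 54^10 ≡ 1 (mod 71).
Mod 29: 480 ≡ 16; by Fermat, exponent reduces to 80 mod 28 = 24; 16^24 ≡ 7 (mod 29).
Combine by CRT: x ≡ 1 (mod 71), x ≡ 7 (mod 29) ⇒ x ≡ 1776 (mod 2059).

1776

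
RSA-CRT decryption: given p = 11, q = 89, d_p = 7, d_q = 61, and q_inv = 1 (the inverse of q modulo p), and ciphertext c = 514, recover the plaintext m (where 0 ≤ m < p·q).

m₁ = c^(d_p) mod p: c ≡ 8 (mod 11), and 8^7 mod 11 = 2.
m₂ = c^(d_q) mod q: c ≡ 69 (mod 89), and 69^61 mod 89 = 18.
h = q_inv·(m₁ − m₂) mod p = 1·(2 − 18) mod 11 = 6.
m = m₂ + h·q = 18 + 6·89 = 552.

552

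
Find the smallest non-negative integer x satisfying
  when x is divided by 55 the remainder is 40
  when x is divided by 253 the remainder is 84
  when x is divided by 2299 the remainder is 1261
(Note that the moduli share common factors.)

Combine the congruences pairwise.
gcd(55, 253) = 11 and 11 | (84 − 40), so the pair is consistent; merging gives x ≡ 590 (mod 1265), where 1265 = lcm(55, 253).
gcd(1265, 2299) = 11 and 11 | (1261 − 590), so the pair is consistent; merging gives x ≡ 221965 (mod 264385), where 264385 = lcm(1265, 2299).
The solution is unique modulo lcm(55, 253, 2299) = 264385.

221965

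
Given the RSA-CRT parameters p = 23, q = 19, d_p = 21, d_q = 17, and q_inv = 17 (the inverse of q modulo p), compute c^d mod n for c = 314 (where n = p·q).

m₁ = c^(d_p) mod p: c ≡ 15 (mod 23), and 15^21 mod 23 = 20.
m₂ = c^(d_q) mod q: c ≡ 10 (mod 19), and 10^17 mod 19 = 2.
h = q_inv·(m₁ − m₂) mod p = 17·(20 − 2) mod 23 = 7.
m = m₂ + h·q = 2 + 7·19 = 135.

135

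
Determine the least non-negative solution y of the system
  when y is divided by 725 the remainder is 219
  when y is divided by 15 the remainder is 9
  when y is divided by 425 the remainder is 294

Combine the congruences pairwise.
gcd(725, 15) = 5 and 5 | (9 − 219), so the pair is consistent; merging gives y ≡ 219 (mod 2175), where 2175 = lcm(725, 15).
gcd(2175, 425) = 25 and 25 | (294 − 219), so the pair is consistent; merging gives y ≡ 21969 (mod 36975), where 36975 = lcm(2175, 425).
The solution is unique modulo lcm(725, 15, 425) = 36975.

21969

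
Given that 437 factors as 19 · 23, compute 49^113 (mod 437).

349

Mod 19: 49 ≡ 11; by Fermat, exponent reduces to 113 mod 18 = 5; 11^5 ≡ 7 (mod 19).
Mod 23: 49 ≡ 3; by Fermat, exponent reduces to 113 mod 22 = 3; 3^3 ≡ 4 (mod 23).
Combine by CRT: x ≡ 7 (mod 19), x ≡ 4 (mod 23) ⇒ x ≡ 349 (mod 437).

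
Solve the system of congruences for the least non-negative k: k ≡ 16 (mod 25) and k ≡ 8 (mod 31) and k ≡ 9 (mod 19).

9091

The moduli are pairwise coprime; N = 25·31·19 = 14725.
N/25 = 589; 589 ≡ 14 (mod 25); 14·9 ≡ 1, so inverse 9.
N/31 = 475; 475 ≡ 10 (mod 31); 10·28 ≡ 1, so inverse 28.
N/19 = 775; 775 ≡ 15 (mod 19); 15·14 ≡ 1, so inverse 14.
k ≡ 16·589·9 + 8·475·28 + 9·775·14 = 288866.
288866 mod 14725 = 9091.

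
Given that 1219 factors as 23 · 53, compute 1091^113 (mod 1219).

Mod 23: 1091 ≡ 10; by Fermat, exponent reduces to 113 mod 22 = 3; 10^3 ≡ 11 (mod 23).
Mod 53: 1091 ≡ 31; by Fermat, exponent reduces to 113 mod 52 = 9; 31^9 ≡ 19 (mod 53).
Combine by CRT: x ≡ 11 (mod 23), x ≡ 19 (mod 53) ⇒ x ≡ 655 (mod 1219).

655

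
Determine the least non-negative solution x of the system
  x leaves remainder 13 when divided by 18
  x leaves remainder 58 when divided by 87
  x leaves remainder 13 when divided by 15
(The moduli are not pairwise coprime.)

gcd(18, 87) = 3 and 3 | (58 − 13), so the pair is consistent; merging gives x ≡ 319 (mod 522), where 522 = lcm(18, 87).
gcd(522, 15) = 3 and 3 | (13 − 319), so the pair is consistent; merging gives x ≡ 1363 (mod 2610), where 2610 = lcm(522, 15).
The solution is unique modulo lcm(18, 87, 15) = 2610.

1363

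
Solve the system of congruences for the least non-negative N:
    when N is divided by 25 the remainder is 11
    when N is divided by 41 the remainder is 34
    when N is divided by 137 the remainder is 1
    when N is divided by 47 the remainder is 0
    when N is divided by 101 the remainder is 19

From N ≡ 11 (mod 25) write N = 11 + 25t. Substituting into N ≡ 34 (mod 41) gives 25t ≡ 23 (mod 41), and since 25⁻¹ ≡ 23 (mod 41), t ≡ 37. Hence N ≡ 11 + 25·37 = 936 (mod 1025).
From N ≡ 936 (mod 1025) write N = 936 + 1025t. Substituting into N ≡ 1 (mod 137) gives 1025t ≡ 24 (mod 137), and since 66⁻¹ ≡ 27 (mod 137), t ≡ 100. Hence N ≡ 936 + 1025·100 = 103436 (mod 140425).
From N ≡ 103436 (mod 140425) write N = 103436 + 140425t. Substituting into N ≡ 0 (mod 47) gives 140425t ≡ 11 (mod 47), and since 36⁻¹ ≡ 17 (mod 47), t ≡ 46. Hence N ≡ 103436 + 140425·46 = 6562986 (mod 6599975).
From N ≡ 6562986 (mod 6599975) write N = 6562986 + 6599975t. Substituting into N ≡ 19 (mod 101) gives 6599975t ≡ 13 (mod 101), and since 29⁻¹ ≡ 7 (mod 101), t ≡ 91. Hence N ≡ 6562986 + 6599975·91 = 607160711 (mod 666597475).

607160711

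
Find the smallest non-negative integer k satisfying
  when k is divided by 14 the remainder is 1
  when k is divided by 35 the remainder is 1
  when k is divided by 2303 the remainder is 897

gcd(14, 35) = 7 and 7 | (1 − 1), so the pair is consistent; merging gives k ≡ 1 (mod 70), where 70 = lcm(14, 35).
gcd(70, 2303) = 7 and 7 | (897 − 1), so the pair is consistent; merging gives k ≡ 19321 (mod 23030), where 23030 = lcm(70, 2303).
The solution is unique modulo lcm(14, 35, 2303) = 23030.

19321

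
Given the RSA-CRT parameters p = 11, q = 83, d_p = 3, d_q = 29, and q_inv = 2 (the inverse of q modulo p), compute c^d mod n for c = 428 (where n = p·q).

890

m₁ = c^(d_p) mod p: c ≡ 10 (mod 11), and 10^3 mod 11 = 10.
m₂ = c^(d_q) mod q: c ≡ 13 (mod 83), and 13^29 mod 83 = 60.
h = q_inv·(m₁ − m₂) mod p = 2·(10 − 60) mod 11 = 10.
m = m₂ + h·q = 60 + 10·83 = 890.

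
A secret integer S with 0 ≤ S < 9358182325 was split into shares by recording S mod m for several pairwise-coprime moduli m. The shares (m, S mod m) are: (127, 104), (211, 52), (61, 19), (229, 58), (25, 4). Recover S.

7572279854

From S ≡ 104 (mod 127) write S = 104 + 127t. Substituting into S ≡ 52 (mod 211) gives 127t ≡ 159 (mod 211), and since 127⁻¹ ≡ 108 (mod 211), t ≡ 81. Hence S ≡ 104 + 127·81 = 10391 (mod 26797).
From S ≡ 10391 (mod 26797) write S = 10391 + 26797t. Substituting into S ≡ 19 (mod 61) gives 26797t ≡ 59 (mod 61), and since 18⁻¹ ≡ 17 (mod 61), t ≡ 27. Hence S ≡ 10391 + 26797·27 = 733910 (mod 1634617).
From S ≡ 733910 (mod 1634617) write S = 733910 + 1634617t. Substituting into S ≡ 58 (mod 229) gives 1634617t ≡ 93 (mod 229), and since 15⁻¹ ≡ 168 (mod 229), t ≡ 52. Hence S ≡ 733910 + 1634617·52 = 85733994 (mod 374327293).
From S ≡ 85733994 (mod 374327293) write S = 85733994 + 374327293t. Substituting into S ≡ 4 (mod 25) gives 374327293t ≡ 10 (mod 25), and since 18⁻¹ ≡ 7 (mod 25), t ≡ 20. Hence S ≡ 85733994 + 374327293·20 = 7572279854 (mod 9358182325).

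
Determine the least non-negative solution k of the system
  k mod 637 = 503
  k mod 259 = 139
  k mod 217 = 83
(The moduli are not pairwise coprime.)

572529

Combine the congruences pairwise.
gcd(637, 259) = 7 and 7 | (139 − 503), so the pair is consistent; merging gives k ≡ 6873 (mod 23569), where 23569 = lcm(637, 259).
gcd(23569, 217) = 7 and 7 | (83 − 6873), so the pair is consistent; merging gives k ≡ 572529 (mod 730639), where 730639 = lcm(23569, 217).
The solution is unique modulo lcm(637, 259, 217) = 730639.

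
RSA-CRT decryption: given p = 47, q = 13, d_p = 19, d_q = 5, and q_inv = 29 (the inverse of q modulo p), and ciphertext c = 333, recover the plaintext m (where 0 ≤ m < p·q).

385

m₁ = c^(d_p) mod p: c ≡ 4 (mod 47), and 4^19 mod 47 = 9.
m₂ = c^(d_q) mod q: c ≡ 8 (mod 13), and 8^5 mod 13 = 8.
h = q_inv·(m₁ − m₂) mod p = 29·(9 − 8) mod 47 = 29.
m = m₂ + h·q = 8 + 29·13 = 385.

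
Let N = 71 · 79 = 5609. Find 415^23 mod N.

682

Mod 71: 415 ≡ 60; 60^23 ≡ 43 (mod 71).
Mod 79: 415 ≡ 20; 20^23 ≡ 50 (mod 79).
Combine by CRT: x ≡ 43 (mod 71), x ≡ 50 (mod 79) ⇒ x ≡ 682 (mod 5609).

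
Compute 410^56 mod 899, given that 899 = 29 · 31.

Mod 29: 410 ≡ 4; since 28 | 56, by Fermat 4^56 ≡ 1 (mod 29).
Mod 31: 410 ≡ 7; by Fermat, exponent reduces to 56 mod 30 = 26; 7^26 ≡ 20 (mod 31).
Combine by CRT: x ≡ 1 (mod 29), x ≡ 20 (mod 31) ⇒ x ≡ 175 (mod 899).

175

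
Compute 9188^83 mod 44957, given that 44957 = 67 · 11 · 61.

16747

Mod 67: 9188 ≡ 9; by Fermat, exponent reduces to 83 mod 66 = 17; 9^17 ≡ 64 (mod 67).
Mod 11: 9188 ≡ 3; by Fermat, exponent reduces to 83 mod 10 = 3; 3^3 ≡ 5 (mod 11).
Mod 61: 9188 ≡ 38; by Fermat, exponent reduces to 83 mod 60 = 23; 38^23 ≡ 33 (mod 61).
Combine by CRT: x ≡ 64 (mod 67), x ≡ 5 (mod 11), x ≡ 33 (mod 61) ⇒ x ≡ 16747 (mod 44957).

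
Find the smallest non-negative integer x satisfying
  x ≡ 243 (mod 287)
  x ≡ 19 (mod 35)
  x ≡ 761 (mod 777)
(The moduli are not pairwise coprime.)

42719

Combine the congruences pairwise.
gcd(287, 35) = 7 and 7 | (19 − 243), so the pair is consistent; merging gives x ≡ 1104 (mod 1435), where 1435 = lcm(287, 35).
gcd(1435, 777) = 7 and 7 | (761 − 1104), so the pair is consistent; merging gives x ≡ 42719 (mod 159285), where 159285 = lcm(1435, 777).
The solution is unique modulo lcm(287, 35, 777) = 159285.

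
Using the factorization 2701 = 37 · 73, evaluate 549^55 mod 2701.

Mod 37: 549 ≡ 31; by Fermat, exponent reduces to 55 mod 36 = 19; 31^19 ≡ 6 (mod 37).
Mod 73: 549 ≡ 38; 38^55 ≡ 35 (mod 73).
Combine by CRT: x ≡ 6 (mod 37), x ≡ 35 (mod 73) ⇒ x ≡ 2152 (mod 2701).

2152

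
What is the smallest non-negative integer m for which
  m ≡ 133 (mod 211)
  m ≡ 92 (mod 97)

2032

Combine the congruences pairwise.
From m ≡ 133 (mod 211) write m = 133 + 211t. Substituting into m ≡ 92 (mod 97) gives 211t ≡ 56 (mod 97), and since 17⁻¹ ≡ 40 (mod 97), t ≡ 9. Hence m ≡ 133 + 211·9 = 2032 (mod 20467).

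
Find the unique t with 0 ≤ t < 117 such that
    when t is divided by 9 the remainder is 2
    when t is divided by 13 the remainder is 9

74

Combine the congruences pairwise.
From t ≡ 2 (mod 9) write t = 2 + 9s. Substituting into t ≡ 9 (mod 13) gives 9s ≡ 7 (mod 13), and since 9⁻¹ ≡ 3 (mod 13), s ≡ 8. Hence t ≡ 2 + 9·8 = 74 (mod 117).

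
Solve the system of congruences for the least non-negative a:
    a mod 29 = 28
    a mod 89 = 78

434

From a ≡ 28 (mod 29) write a = 28 + 29t. Substituting into a ≡ 78 (mod 89) gives 29t ≡ 50 (mod 89), and since 29⁻¹ ≡ 43 (mod 89), t ≡ 14. Hence a ≡ 28 + 29·14 = 434 (mod 2581).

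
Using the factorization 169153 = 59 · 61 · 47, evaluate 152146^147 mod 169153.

90399

Mod 59: 152146 ≡ 44; by Fermat, exponent reduces to 147 mod 58 = 31; 44^31 ≡ 11 (mod 59).
Mod 61: 152146 ≡ 12; by Fermat, exponent reduces to 147 mod 60 = 27; 12^27 ≡ 58 (mod 61).
Mod 47: 152146 ≡ 7; by Fermat, exponent reduces to 147 mod 46 = 9; 7^9 ≡ 18 (mod 47).
Combine by CRT: x ≡ 11 (mod 59), x ≡ 58 (mod 61), x ≡ 18 (mod 47) ⇒ x ≡ 90399 (mod 169153).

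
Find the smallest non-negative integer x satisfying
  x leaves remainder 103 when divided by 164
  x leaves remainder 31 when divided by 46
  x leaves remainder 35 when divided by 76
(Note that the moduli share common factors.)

7483

gcd(164, 46) = 2 and 2 | (31 − 103), so the pair is consistent; merging gives x ≡ 3711 (mod 3772), where 3772 = lcm(164, 46).
gcd(3772, 76) = 4 and 4 | (35 − 3711), so the pair is consistent; merging gives x ≡ 7483 (mod 71668), where 71668 = lcm(3772, 76).
The solution is unique modulo lcm(164, 46, 76) = 71668.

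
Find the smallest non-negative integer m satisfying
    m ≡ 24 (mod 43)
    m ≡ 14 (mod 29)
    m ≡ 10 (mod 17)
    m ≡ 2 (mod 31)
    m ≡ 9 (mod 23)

5719626

The moduli are pairwise coprime; N = 43·29·17·31·23 = 15114887.
N/43 = 351509; 351509 ≡ 27 (mod 43); 27·8 ≡ 1, so inverse 8.
N/29 = 521203; 521203 ≡ 15 (mod 29); 15·2 ≡ 1, so inverse 2.
N/17 = 889111; 889111 ≡ 11 (mod 17); 11·14 ≡ 1, so inverse 14.
N/31 = 487577; 487577 ≡ 9 (mod 31); 9·7 ≡ 1, so inverse 7.
N/23 = 657169; 657169 ≡ 13 (mod 23); 13·16 ≡ 1, so inverse 16.
m ≡ 24·351509·8 + 14·521203·2 + 10·889111·14 + 2·487577·7 + 9·657169·16 = 308017366.
308017366 mod 15114887 = 5719626.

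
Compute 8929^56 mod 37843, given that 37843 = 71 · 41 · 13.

Mod 71: 8929 ≡ 54; 54^56 ≡ 54 (mod 71).
Mod 41: 8929 ≡ 32; by Fermat, exponent reduces to 56 mod 40 = 16; 32^16 ≡ 1 (mod 41).
Mod 13: 8929 ≡ 11; by Fermat, exponent reduces to 56 mod 12 = 8; 11^8 ≡ 9 (mod 13).
Combine by CRT: x ≡ 54 (mod 71), x ≡ 1 (mod 41), x ≡ 9 (mod 13) ⇒ x ≡ 33211 (mod 37843).

33211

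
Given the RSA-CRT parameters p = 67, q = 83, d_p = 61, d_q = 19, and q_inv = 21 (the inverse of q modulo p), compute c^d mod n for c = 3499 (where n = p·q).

m₁ = c^(d_p) mod p: c ≡ 15 (mod 67), and 15^61 mod 67 = 22.
m₂ = c^(d_q) mod q: c ≡ 13 (mod 83), and 13^19 mod 83 = 73.
h = q_inv·(m₁ − m₂) mod p = 21·(22 − 73) mod 67 = 1.
m = m₂ + h·q = 73 + 1·83 = 156.

156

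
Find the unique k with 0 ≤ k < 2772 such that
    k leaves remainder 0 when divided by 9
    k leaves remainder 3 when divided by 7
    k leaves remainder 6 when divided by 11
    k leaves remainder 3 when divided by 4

171

The moduli are pairwise coprime; N = 9·7·11·4 = 2772.
N/9 = 308; 308 ≡ 2 (mod 9); 2·5 ≡ 1, so inverse 5.
N/7 = 396; 396 ≡ 4 (mod 7); 4·2 ≡ 1, so inverse 2.
N/11 = 252; 252 ≡ 10 (mod 11); 10·10 ≡ 1, so inverse 10.
N/4 = 693; 693 ≡ 1 (mod 4), inverse 1.
k ≡ 0·308·5 + 3·396·2 + 6·252·10 + 3·693·1 = 19575.
19575 mod 2772 = 171.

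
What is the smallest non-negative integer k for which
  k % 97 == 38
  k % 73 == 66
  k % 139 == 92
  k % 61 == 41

6265656

The moduli are pairwise coprime; N = 97·73·139·61 = 60039799.
N/97 = 618967; 618967 ≡ 10 (mod 97); 10·68 ≡ 1, so inverse 68.
N/73 = 822463; 822463 ≡ 45 (mod 73); 45·13 ≡ 1, so inverse 13.
N/139 = 431941; 431941 ≡ 68 (mod 139); 68·92 ≡ 1, so inverse 92.
N/61 = 984259; 984259 ≡ 24 (mod 61); 24·28 ≡ 1, so inverse 28.
k ≡ 38·618967·68 + 66·822463·13 + 92·431941·92 + 41·984259·28 = 7090961938.
7090961938 mod 60039799 = 6265656.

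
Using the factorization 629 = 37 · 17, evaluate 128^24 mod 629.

Mod 37: 128 ≡ 17; 17^24 ≡ 10 (mod 37).
Mod 17: 128 ≡ 9; by Fermat, exponent reduces to 24 mod 16 = 8; 9^8 ≡ 1 (mod 17).
Combine by CRT: x ≡ 10 (mod 37), x ≡ 1 (mod 17) ⇒ x ≡ 528 (mod 629).

528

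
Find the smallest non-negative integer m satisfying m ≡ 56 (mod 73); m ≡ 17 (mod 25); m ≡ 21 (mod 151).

Combine the congruences pairwise.
From m ≡ 56 (mod 73) write m = 56 + 73t. Substituting into m ≡ 17 (mod 25) gives 73t ≡ 11 (mod 25), and since 23⁻¹ ≡ 12 (mod 25), t ≡ 7. Hence m ≡ 56 + 73·7 = 567 (mod 1825).
From m ≡ 567 (mod 1825) write m = 567 + 1825t. Substituting into m ≡ 21 (mod 151) gives 1825t ≡ 58 (mod 151), and since 13⁻¹ ≡ 93 (mod 151), t ≡ 109. Hence m ≡ 567 + 1825·109 = 199492 (mod 275575).

199492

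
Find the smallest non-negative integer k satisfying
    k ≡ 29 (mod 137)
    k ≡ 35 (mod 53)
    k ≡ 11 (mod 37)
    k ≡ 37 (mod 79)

The moduli are pairwise coprime; N = 137·53·37·79 = 21223903.
N/137 = 154919; 154919 ≡ 109 (mod 137); 109·44 ≡ 1, so inverse 44.
N/53 = 400451; 400451 ≡ 36 (mod 53); 36·28 ≡ 1, so inverse 28.
N/37 = 573619; 573619 ≡ 8 (mod 37); 8·14 ≡ 1, so inverse 14.
N/79 = 268657; 268657 ≡ 57 (mod 79); 57·61 ≡ 1, so inverse 61.
k ≡ 29·154919·44 + 35·400451·28 + 11·573619·14 + 37·268657·61 = 1284814799.
1284814799 mod 21223903 = 11380619.

11380619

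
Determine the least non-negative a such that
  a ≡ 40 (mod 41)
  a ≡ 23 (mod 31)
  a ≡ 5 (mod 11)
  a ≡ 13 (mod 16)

50429

The moduli are pairwise coprime; N = 41·31·11·16 = 223696.
N/41 = 5456; 5456 ≡ 3 (mod 41); 3·14 ≡ 1, so inverse 14.
N/31 = 7216; 7216 ≡ 24 (mod 31); 24·22 ≡ 1, so inverse 22.
N/11 = 20336; 20336 ≡ 8 (mod 11); 8·7 ≡ 1, so inverse 7.
N/16 = 13981; 13981 ≡ 13 (mod 16); 13·5 ≡ 1, so inverse 5.
a ≡ 40·5456·14 + 23·7216·22 + 5·20336·7 + 13·13981·5 = 8327181.
8327181 mod 223696 = 50429.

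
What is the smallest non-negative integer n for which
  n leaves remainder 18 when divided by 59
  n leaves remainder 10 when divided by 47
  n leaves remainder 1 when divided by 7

3676

The moduli are pairwise coprime; M = 59·47·7 = 19411.
M/59 = 329; 329 ≡ 34 (mod 59); 34·33 ≡ 1, so inverse 33.
M/47 = 413; 413 ≡ 37 (mod 47); 37·14 ≡ 1, so inverse 14.
M/7 = 2773; 2773 ≡ 1 (mod 7), inverse 1.
n ≡ 18·329·33 + 10·413·14 + 1·2773·1 = 256019.
256019 mod 19411 = 3676.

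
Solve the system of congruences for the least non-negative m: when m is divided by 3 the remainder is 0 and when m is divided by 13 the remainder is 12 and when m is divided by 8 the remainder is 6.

246

The moduli are pairwise coprime; N = 3·13·8 = 312.
N/3 = 104; 104 ≡ 2 (mod 3); 2·2 ≡ 1, so inverse 2.
N/13 = 24; 24 ≡ 11 (mod 13); 11·6 ≡ 1, so inverse 6.
N/8 = 39; 39 ≡ 7 (mod 8); 7·7 ≡ 1, so inverse 7.
m ≡ 0·104·2 + 12·24·6 + 6·39·7 = 3366.
3366 mod 312 = 246.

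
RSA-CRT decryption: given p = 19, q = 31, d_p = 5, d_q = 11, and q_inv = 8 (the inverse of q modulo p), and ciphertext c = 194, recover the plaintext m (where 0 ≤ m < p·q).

473

m₁ = c^(d_p) mod p: c ≡ 4 (mod 19), and 4^5 mod 19 = 17.
m₂ = c^(d_q) mod q: c ≡ 8 (mod 31), and 8^11 mod 31 = 8.
h = q_inv·(m₁ − m₂) mod p = 8·(17 − 8) mod 19 = 15.
m = m₂ + h·q = 8 + 15·31 = 473.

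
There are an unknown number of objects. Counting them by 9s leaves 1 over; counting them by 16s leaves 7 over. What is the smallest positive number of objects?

55

Combine the congruences pairwise.
From N ≡ 1 (mod 9) write N = 1 + 9t. Substituting into N ≡ 7 (mod 16) gives 9t ≡ 6 (mod 16), and since 9⁻¹ ≡ 9 (mod 16), t ≡ 6. Hence N ≡ 1 + 9·6 = 55 (mod 144).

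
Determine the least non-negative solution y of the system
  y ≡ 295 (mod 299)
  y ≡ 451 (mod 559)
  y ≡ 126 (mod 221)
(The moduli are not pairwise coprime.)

gcd(299, 559) = 13 and 13 | (451 − 295), so the pair is consistent; merging gives y ≡ 2687 (mod 12857), where 12857 = lcm(299, 559).
gcd(12857, 221) = 13 and 13 | (126 − 2687), so the pair is consistent; merging gives y ≡ 105543 (mod 218569), where 218569 = lcm(12857, 221).
The solution is unique modulo lcm(299, 559, 221) = 218569.

105543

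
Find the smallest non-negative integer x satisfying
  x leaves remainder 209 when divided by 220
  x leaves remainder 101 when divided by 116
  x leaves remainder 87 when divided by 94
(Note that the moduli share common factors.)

270149

gcd(220, 116) = 4 and 4 | (101 − 209), so the pair is consistent; merging gives x ≡ 2189 (mod 6380), where 6380 = lcm(220, 116).
gcd(6380, 94) = 2 and 2 | (87 − 2189), so the pair is consistent; merging gives x ≡ 270149 (mod 299860), where 299860 = lcm(6380, 94).
The solution is unique modulo lcm(220, 116, 94) = 299860.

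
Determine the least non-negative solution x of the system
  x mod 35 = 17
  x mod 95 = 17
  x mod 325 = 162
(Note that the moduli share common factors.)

gcd(35, 95) = 5 and 5 | (17 − 17), so the pair is consistent; merging gives x ≡ 17 (mod 665), where 665 = lcm(35, 95).
gcd(665, 325) = 5 and 5 | (162 − 17), so the pair is consistent; merging gives x ≡ 35262 (mod 43225), where 43225 = lcm(665, 325).
The solution is unique modulo lcm(35, 95, 325) = 43225.

35262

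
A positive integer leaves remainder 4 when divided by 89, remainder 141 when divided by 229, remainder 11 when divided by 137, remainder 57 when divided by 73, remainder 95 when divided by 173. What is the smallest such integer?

14757846059

Combine the congruences pairwise.
From k ≡ 4 (mod 89) write k = 4 + 89t. Substituting into k ≡ 141 (mod 229) gives 89t ≡ 137 (mod 229), and since 89⁻¹ ≡ 211 (mod 229), t ≡ 53. Hence k ≡ 4 + 89·53 = 4721 (mod 20381).
From k ≡ 4721 (mod 20381) write k = 4721 + 20381t. Substituting into k ≡ 11 (mod 137) gives 20381t ≡ 85 (mod 137), and since 105⁻¹ ≡ 107 (mod 137), t ≡ 53. Hence k ≡ 4721 + 20381·53 = 1084914 (mod 2792197).
From k ≡ 1084914 (mod 2792197) write k = 1084914 + 2792197t. Substituting into k ≡ 57 (mod 73) gives 2792197t ≡ 69 (mod 73), and since 20⁻¹ ≡ 11 (mod 73), t ≡ 29. Hence k ≡ 1084914 + 2792197·29 = 82058627 (mod 203830381).
From k ≡ 82058627 (mod 203830381) write k = 82058627 + 203830381t. Substituting into k ≡ 95 (mod 173) gives 203830381t ≡ 39 (mod 173), and since 51⁻¹ ≡ 95 (mod 173), t ≡ 72. Hence k ≡ 82058627 + 203830381·72 = 14757846059 (mod 35262655913).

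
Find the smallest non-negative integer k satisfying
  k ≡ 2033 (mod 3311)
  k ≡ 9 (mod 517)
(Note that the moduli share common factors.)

68253

Combine the congruences pairwise.
gcd(3311, 517) = 11 and 11 | (9 − 2033), so the pair is consistent; merging gives k ≡ 68253 (mod 155617), where 155617 = lcm(3311, 517).
The solution is unique modulo lcm(3311, 517) = 155617.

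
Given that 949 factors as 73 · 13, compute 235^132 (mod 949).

794

Mod 73: 235 ≡ 16; by Fermat, exponent reduces to 132 mod 72 = 60; 16^60 ≡ 64 (mod 73).
Mod 13: 235 ≡ 1; since 12 | 132, by Fermat 1^132 ≡ 1 (mod 13).
Combine by CRT: x ≡ 64 (mod 73), x ≡ 1 (mod 13) ⇒ x ≡ 794 (mod 949).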